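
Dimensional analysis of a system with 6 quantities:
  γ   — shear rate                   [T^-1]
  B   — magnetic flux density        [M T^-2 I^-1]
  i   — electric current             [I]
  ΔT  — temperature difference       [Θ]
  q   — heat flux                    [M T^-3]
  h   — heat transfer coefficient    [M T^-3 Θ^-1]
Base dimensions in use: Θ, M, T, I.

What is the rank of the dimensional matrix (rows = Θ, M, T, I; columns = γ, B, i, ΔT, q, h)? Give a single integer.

Exponent matrix [Θ,M,T,I] × [γ,B,i,ΔT,q,h]:
  Θ: [ 0  0  0  1  0 -1]
  M: [ 0  1  0  0  1  1]
  T: [-1 -2  0  0 -3 -3]
  I: [ 0 -1  1  0  0  0]
RREF → pivots at {γ,B,i,ΔT} ⇒ r = 4

4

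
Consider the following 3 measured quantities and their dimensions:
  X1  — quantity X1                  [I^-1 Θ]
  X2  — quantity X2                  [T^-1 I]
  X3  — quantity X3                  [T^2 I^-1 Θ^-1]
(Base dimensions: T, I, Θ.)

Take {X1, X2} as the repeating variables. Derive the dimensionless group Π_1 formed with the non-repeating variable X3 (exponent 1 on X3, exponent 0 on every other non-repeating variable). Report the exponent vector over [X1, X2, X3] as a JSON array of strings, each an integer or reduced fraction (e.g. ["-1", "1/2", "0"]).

Exponent matrix [T,I,Θ] × [X1,X2,X3]:
  T: [ 0 -1  2]
  I: [-1  1 -1]
  Θ: [ 1  0 -1]
Row reduction gives pivot columns X1,X2; rank = 2
Pivot set = {X1,X2}, free = {X3}
RREF:
  r0: [   1    0   -1]
  r1: [   0    1   -2]
  r2: [   0    0    0]
Fix exponent of X3 at 1; solve each RREF row for its pivot's exponent:
  r0: exp(X1) + (-1)·1 = 0 ⇒ exp(X1) = 1
  r1: exp(X2) + (-2)·1 = 0 ⇒ exp(X2) = 2
Π_1 = X1 · X2^2 · X3

["1", "2", "1"]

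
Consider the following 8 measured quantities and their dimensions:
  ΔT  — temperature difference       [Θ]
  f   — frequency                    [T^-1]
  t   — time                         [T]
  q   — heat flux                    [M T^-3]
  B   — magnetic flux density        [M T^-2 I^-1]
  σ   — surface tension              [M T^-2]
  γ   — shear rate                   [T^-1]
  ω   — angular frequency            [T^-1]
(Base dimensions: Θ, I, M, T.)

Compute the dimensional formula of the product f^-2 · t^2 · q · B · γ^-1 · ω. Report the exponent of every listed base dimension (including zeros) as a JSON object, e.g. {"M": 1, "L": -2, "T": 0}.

{"Θ": 0, "I": -1, "M": 2, "T": -1}

Write exponents as rows Θ,I,M,T / cols ΔT,f,t,q,B,σ,γ,ω:
  Θ: [ 1  0  0  0  0  0  0  0]
  I: [ 0  0  0  0 -1  0  0  0]
  M: [ 0  0  0  1  1  1  0  0]
  T: [ 0 -1  1 -3 -2 -2 -1 -1]
  [Θ]: (-2)·0+(2)·0+(1)·0+(1)·0+(-1)·0+(1)·0 = 0
  [I]: (-2)·0+(2)·0+(1)·0+(1)·-1+(-1)·0+(1)·0 = -1
  [M]: (-2)·0+(2)·0+(1)·1+(1)·1+(-1)·0+(1)·0 = 2
  [T]: (-2)·-1+(2)·1+(1)·-3+(1)·-2+(-1)·-1+(1)·-1 = -1
⇒ I^-1 M^2 T^-1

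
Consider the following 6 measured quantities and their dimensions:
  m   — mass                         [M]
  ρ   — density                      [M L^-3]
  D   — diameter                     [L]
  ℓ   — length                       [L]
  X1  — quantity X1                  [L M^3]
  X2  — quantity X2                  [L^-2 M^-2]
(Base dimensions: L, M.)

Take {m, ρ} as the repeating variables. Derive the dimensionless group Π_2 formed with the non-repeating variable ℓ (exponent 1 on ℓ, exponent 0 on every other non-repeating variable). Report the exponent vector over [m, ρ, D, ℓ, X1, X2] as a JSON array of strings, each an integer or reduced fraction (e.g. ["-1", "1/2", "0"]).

Exponent matrix [L,M] × [m,ρ,D,ℓ,X1,X2]:
  L: [ 0 -3  1  1  1 -2]
  M: [ 1  1  0  0  3 -2]
RREF → pivots at {m,ρ} ⇒ r = 2
Repeat: m,ρ; free: D,ℓ,X1,X2
RREF:
  r0: [   1    0  1/3  1/3 10/3 -8/3]
  r1: [   0    1 -1/3 -1/3 -1/3  2/3]
Fix exponent of ℓ at 1, D at 0, X1 at 0, X2 at 0; solve each RREF row for its pivot's exponent:
  r0: exp(m) + (1/3)·1 = 0 ⇒ exp(m) = -1/3
  r1: exp(ρ) + (-1/3)·1 = 0 ⇒ exp(ρ) = 1/3
Π_2 = m^(-1/3) · ρ^(1/3) · ℓ

["-1/3", "1/3", "0", "1", "0", "0"]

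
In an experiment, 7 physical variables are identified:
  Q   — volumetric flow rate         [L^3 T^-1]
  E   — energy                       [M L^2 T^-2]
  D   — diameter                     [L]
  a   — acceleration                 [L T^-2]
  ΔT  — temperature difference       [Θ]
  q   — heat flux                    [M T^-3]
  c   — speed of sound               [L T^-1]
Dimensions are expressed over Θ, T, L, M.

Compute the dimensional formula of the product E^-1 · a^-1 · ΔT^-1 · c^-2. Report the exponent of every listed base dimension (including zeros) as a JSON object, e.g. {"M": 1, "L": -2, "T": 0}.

Write exponents as rows Θ,T,L,M / cols Q,E,D,a,ΔT,q,c:
  Θ: [ 0  0  0  0  1  0  0]
  T: [-1 -2  0 -2  0 -3 -1]
  L: [ 3  2  1  1  0  0  1]
  M: [ 0  1  0  0  0  1  0]
  [Θ]: (-1)·0+(-1)·0+(-1)·1+(-2)·0 = -1
  [T]: (-1)·-2+(-1)·-2+(-1)·0+(-2)·-1 = 6
  [L]: (-1)·2+(-1)·1+(-1)·0+(-2)·1 = -5
  [M]: (-1)·1+(-1)·0+(-1)·0+(-2)·0 = -1
⇒ Θ^-1 T^6 L^-5 M^-1

{"Θ": -1, "T": 6, "L": -5, "M": -1}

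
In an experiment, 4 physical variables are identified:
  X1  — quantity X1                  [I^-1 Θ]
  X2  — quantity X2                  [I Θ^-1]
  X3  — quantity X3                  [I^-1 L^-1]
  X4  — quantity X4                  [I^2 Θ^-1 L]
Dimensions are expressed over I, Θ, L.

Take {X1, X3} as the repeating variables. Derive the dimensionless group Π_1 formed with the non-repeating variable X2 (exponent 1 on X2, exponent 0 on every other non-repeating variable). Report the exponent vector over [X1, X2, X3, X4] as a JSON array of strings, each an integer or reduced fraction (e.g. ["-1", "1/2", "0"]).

Dimensional matrix (I×Θ×L by X1×X2×X3×X4):
  I: [-1  1 -1  2]
  Θ: [ 1 -1  0 -1]
  L: [ 0  0 -1  1]
Echelon form has 2 nonzero rows (pivots: X1,X3)
Repeat: X1,X3; free: X2,X4
RREF:
  r0: [   1   -1    0   -1]
  r1: [   0    0    1   -1]
  r2: [   0    0    0    0]
Fix exponent of X2 at 1, X4 at 0; solve each RREF row for its pivot's exponent:
  r0: exp(X1) + (-1)·1 = 0 ⇒ exp(X1) = 1
  r1: exp(X3) + (0)·1 = 0 ⇒ exp(X3) = 0
Π_1 = X1 · X2

["1", "1", "0", "0"]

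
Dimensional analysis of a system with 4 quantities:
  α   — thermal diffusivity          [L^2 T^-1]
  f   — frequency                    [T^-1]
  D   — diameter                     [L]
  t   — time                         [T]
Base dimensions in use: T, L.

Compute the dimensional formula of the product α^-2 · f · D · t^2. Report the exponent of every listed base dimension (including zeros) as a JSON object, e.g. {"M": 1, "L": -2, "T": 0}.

{"T": 3, "L": -3}

Dimensional matrix (T×L by α×f×D×t):
  T: [-1 -1  0  1]
  L: [ 2  0  1  0]
  [T]: (-2)·-1+(1)·-1+(1)·0+(2)·1 = 3
  [L]: (-2)·2+(1)·0+(1)·1+(2)·0 = -3
⇒ T^3 L^-3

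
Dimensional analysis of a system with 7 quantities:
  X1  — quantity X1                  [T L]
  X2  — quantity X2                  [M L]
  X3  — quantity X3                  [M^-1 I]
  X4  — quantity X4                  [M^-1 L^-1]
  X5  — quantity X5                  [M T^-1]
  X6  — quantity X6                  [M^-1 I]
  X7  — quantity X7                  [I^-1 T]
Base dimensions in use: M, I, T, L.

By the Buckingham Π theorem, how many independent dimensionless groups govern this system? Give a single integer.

Exponent matrix [M,I,T,L] × [X1,X2,X3,X4,X5,X6,X7]:
  M: [ 0  1 -1 -1  1 -1  0]
  I: [ 0  0  1  0  0  1 -1]
  T: [ 1  0  0  0 -1  0  1]
  L: [ 1  1  0 -1  0  0  0]
Row reduction gives pivot columns X1,X2,X3; rank = 3
n=7, r=3 ⇒ 4 dimensionless groups

4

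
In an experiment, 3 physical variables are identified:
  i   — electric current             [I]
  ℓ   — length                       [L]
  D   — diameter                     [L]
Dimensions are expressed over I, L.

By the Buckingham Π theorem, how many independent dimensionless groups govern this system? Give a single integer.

1

Dimensional matrix (I×L by i×ℓ×D):
  I: [ 1  0  0]
  L: [ 0  1  1]
Row reduction gives pivot columns i,ℓ; rank = 2
Π count = n − r = 3 − 2 = 1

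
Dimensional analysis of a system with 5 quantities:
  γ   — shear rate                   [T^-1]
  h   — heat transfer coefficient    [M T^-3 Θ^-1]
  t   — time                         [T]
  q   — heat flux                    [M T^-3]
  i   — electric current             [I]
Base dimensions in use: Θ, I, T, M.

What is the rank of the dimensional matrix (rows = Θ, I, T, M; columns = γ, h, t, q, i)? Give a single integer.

4

Dimensional matrix (Θ×I×T×M by γ×h×t×q×i):
  Θ: [ 0 -1  0  0  0]
  I: [ 0  0  0  0  1]
  T: [-1 -3  1 -3  0]
  M: [ 0  1  0  1  0]
RREF → pivots at {γ,h,q,i} ⇒ r = 4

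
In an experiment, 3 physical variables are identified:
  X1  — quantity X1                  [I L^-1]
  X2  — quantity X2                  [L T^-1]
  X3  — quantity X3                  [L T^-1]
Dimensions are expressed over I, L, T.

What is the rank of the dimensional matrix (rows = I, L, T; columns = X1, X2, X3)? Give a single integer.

Dimensional matrix (I×L×T by X1×X2×X3):
  I: [ 1  0  0]
  L: [-1  1  1]
  T: [ 0 -1 -1]
Row reduction gives pivot columns X1,X2; rank = 2

2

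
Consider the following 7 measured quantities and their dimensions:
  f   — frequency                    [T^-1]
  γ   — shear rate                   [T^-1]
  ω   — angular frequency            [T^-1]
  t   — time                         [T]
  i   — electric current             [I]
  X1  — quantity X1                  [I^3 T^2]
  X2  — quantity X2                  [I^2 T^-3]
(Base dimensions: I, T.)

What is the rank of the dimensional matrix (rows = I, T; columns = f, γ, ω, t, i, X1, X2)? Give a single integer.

Dimensional matrix (I×T by f×γ×ω×t×i×X1×X2):
  I: [ 0  0  0  0  1  3  2]
  T: [-1 -1 -1  1  0  2 -3]
RREF → pivots at {f,i} ⇒ r = 2

2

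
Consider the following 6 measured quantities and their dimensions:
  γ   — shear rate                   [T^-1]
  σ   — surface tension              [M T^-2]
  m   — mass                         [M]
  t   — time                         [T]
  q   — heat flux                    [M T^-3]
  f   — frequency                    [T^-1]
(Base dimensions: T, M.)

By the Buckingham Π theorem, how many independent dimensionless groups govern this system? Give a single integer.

Exponent matrix [T,M] × [γ,σ,m,t,q,f]:
  T: [-1 -2  0  1 -3 -1]
  M: [ 0  1  1  0  1  0]
RREF → pivots at {γ,σ} ⇒ r = 2
Π count = n − r = 6 − 2 = 4

4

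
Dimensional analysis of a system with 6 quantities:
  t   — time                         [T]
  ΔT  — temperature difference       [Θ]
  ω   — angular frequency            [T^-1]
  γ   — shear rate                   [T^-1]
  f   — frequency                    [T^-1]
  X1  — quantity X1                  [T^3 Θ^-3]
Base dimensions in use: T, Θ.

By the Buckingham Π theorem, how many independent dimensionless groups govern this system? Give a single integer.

Write exponents as rows T,Θ / cols t,ΔT,ω,γ,f,X1:
  T: [ 1  0 -1 -1 -1  3]
  Θ: [ 0  1  0  0  0 -3]
Row reduction gives pivot columns t,ΔT; rank = 2
n=6, r=2 ⇒ 4 dimensionless groups

4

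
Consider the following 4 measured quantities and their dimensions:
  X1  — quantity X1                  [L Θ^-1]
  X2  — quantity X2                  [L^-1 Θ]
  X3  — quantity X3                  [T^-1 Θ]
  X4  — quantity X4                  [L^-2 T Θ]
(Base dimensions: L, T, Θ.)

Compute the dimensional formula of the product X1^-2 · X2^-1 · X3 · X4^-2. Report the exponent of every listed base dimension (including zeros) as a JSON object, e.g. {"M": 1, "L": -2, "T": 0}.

Exponent matrix [L,T,Θ] × [X1,X2,X3,X4]:
  L: [ 1 -1  0 -2]
  T: [ 0  0 -1  1]
  Θ: [-1  1  1  1]
  [L]: (-2)·1+(-1)·-1+(1)·0+(-2)·-2 = 3
  [T]: (-2)·0+(-1)·0+(1)·-1+(-2)·1 = -3
  [Θ]: (-2)·-1+(-1)·1+(1)·1+(-2)·1 = 0
⇒ L^3 T^-3

{"L": 3, "T": -3, "Θ": 0}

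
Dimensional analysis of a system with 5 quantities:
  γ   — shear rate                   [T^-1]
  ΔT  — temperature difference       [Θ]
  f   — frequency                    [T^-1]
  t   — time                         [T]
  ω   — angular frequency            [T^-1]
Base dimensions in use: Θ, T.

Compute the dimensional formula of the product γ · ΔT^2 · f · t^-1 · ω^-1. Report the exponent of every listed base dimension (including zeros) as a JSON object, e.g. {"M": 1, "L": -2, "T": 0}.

{"Θ": 2, "T": -2}

Write exponents as rows Θ,T / cols γ,ΔT,f,t,ω:
  Θ: [ 0  1  0  0  0]
  T: [-1  0 -1  1 -1]
  [Θ]: (1)·0+(2)·1+(1)·0+(-1)·0+(-1)·0 = 2
  [T]: (1)·-1+(2)·0+(1)·-1+(-1)·1+(-1)·-1 = -2
⇒ Θ^2 T^-2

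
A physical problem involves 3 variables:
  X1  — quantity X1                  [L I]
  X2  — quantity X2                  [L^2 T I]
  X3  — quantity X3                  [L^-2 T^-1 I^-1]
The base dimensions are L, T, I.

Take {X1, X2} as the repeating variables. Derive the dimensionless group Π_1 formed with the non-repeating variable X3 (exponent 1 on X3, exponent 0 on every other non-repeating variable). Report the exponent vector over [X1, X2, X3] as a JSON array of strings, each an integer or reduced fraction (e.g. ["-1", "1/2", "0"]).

["0", "1", "1"]

Exponent matrix [L,T,I] × [X1,X2,X3]:
  L: [ 1  2 -2]
  T: [ 0  1 -1]
  I: [ 1  1 -1]
RREF → pivots at {X1,X2} ⇒ r = 2
Repeat: X1,X2; free: X3
RREF:
  r0: [   1    0    0]
  r1: [   0    1   -1]
  r2: [   0    0    0]
Fix exponent of X3 at 1; solve each RREF row for its pivot's exponent:
  r0: exp(X1) + (0)·1 = 0 ⇒ exp(X1) = 0
  r1: exp(X2) + (-1)·1 = 0 ⇒ exp(X2) = 1
Π_1 = X2 · X3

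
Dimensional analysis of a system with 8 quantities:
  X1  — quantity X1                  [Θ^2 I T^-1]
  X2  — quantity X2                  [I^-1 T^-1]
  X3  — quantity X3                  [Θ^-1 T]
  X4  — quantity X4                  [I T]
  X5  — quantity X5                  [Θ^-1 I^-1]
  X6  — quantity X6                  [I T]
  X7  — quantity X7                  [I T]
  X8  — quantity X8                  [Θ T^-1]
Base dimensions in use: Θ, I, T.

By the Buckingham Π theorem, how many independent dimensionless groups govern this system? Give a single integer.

6

Write exponents as rows Θ,I,T / cols X1,X2,X3,X4,X5,X6,X7,X8:
  Θ: [ 2  0 -1  0 -1  0  0  1]
  I: [ 1 -1  0  1 -1  1  1  0]
  T: [-1 -1  1  1  0  1  1 -1]
Row reduction gives pivot columns X1,X2; rank = 2
Π count = n − r = 8 − 2 = 6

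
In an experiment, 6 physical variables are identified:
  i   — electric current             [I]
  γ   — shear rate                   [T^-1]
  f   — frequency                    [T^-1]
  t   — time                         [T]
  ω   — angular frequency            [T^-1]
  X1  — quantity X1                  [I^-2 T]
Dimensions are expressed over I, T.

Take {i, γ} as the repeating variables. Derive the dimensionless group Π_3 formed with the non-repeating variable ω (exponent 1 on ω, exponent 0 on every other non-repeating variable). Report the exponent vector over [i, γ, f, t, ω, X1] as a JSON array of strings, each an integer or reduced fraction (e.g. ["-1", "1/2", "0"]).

Exponent matrix [I,T] × [i,γ,f,t,ω,X1]:
  I: [ 1  0  0  0  0 -2]
  T: [ 0 -1 -1  1 -1  1]
RREF → pivots at {i,γ} ⇒ r = 2
Repeat: i,γ; free: f,t,ω,X1
RREF:
  r0: [   1    0    0    0    0   -2]
  r1: [   0    1    1   -1    1   -1]
Fix exponent of ω at 1, f at 0, t at 0, X1 at 0; solve each RREF row for its pivot's exponent:
  r0: exp(i) + (0)·1 = 0 ⇒ exp(i) = 0
  r1: exp(γ) + (1)·1 = 0 ⇒ exp(γ) = -1
Π_3 = γ^-1 · ω

["0", "-1", "0", "0", "1", "0"]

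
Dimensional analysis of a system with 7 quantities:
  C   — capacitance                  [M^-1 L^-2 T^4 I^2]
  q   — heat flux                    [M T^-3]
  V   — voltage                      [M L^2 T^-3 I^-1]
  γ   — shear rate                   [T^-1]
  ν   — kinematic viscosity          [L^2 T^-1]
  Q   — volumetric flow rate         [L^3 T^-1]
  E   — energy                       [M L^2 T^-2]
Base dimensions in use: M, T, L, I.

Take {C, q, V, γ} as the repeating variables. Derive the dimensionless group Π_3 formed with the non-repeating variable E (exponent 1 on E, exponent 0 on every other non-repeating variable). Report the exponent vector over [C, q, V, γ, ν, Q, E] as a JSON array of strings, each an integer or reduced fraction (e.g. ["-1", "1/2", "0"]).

["-1", "0", "-2", "0", "0", "0", "1"]

Dimensional matrix (M×T×L×I by C×q×V×γ×ν×Q×E):
  M: [-1  1  1  0  0  0  1]
  T: [ 4 -3 -3 -1 -1 -1 -2]
  L: [-2  0  2  0  2  3  2]
  I: [ 2  0 -1  0  0  0  0]
Row reduction gives pivot columns C,q,V,γ; rank = 4
Pivot set = {C,q,V,γ}, free = {ν,Q,E}
RREF:
  r0: [   1    0    0    0    1  3/2    1]
  r1: [   0    1    0    0   -1 -3/2    0]
  r2: [   0    0    1    0    2    3    2]
  r3: [   0    0    0    1    2  5/2    0]
Fix exponent of E at 1, ν at 0, Q at 0; solve each RREF row for its pivot's exponent:
  r0: exp(C) + (1)·1 = 0 ⇒ exp(C) = -1
  r1: exp(q) + (0)·1 = 0 ⇒ exp(q) = 0
  r2: exp(V) + (2)·1 = 0 ⇒ exp(V) = -2
  r3: exp(γ) + (0)·1 = 0 ⇒ exp(γ) = 0
Π_3 = C^-1 · V^-2 · E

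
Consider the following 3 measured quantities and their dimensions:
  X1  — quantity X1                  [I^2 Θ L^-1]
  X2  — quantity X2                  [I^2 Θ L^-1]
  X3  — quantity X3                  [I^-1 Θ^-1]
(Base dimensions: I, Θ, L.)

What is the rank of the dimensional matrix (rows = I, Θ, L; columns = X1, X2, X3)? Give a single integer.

2

Exponent matrix [I,Θ,L] × [X1,X2,X3]:
  I: [ 2  2 -1]
  Θ: [ 1  1 -1]
  L: [-1 -1  0]
Row reduction gives pivot columns X1,X3; rank = 2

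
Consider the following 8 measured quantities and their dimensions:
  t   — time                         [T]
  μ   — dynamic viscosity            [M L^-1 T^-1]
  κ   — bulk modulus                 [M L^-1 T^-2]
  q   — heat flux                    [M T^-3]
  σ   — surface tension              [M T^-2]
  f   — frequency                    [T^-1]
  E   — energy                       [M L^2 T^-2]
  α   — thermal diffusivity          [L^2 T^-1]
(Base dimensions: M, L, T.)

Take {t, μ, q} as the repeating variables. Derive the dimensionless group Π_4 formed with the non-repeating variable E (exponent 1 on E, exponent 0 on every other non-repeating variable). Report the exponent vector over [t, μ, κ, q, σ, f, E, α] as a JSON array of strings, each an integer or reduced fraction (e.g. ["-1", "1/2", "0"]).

Dimensional matrix (M×L×T by t×μ×κ×q×σ×f×E×α):
  M: [ 0  1  1  1  1  0  1  0]
  L: [ 0 -1 -1  0  0  0  2  2]
  T: [ 1 -1 -2 -3 -2 -1 -2 -1]
Row reduction gives pivot columns t,μ,q; rank = 3
Repeat: t,μ,q; free: κ,σ,f,E,α
RREF:
  r0: [   1    0   -1    0    1   -1    5    3]
  r1: [   0    1    1    0    0    0   -2   -2]
  r2: [   0    0    0    1    1    0    3    2]
Fix exponent of E at 1, κ at 0, σ at 0, f at 0, α at 0; solve each RREF row for its pivot's exponent:
  r0: exp(t) + (5)·1 = 0 ⇒ exp(t) = -5
  r1: exp(μ) + (-2)·1 = 0 ⇒ exp(μ) = 2
  r2: exp(q) + (3)·1 = 0 ⇒ exp(q) = -3
Π_4 = t^-5 · μ^2 · q^-3 · E

["-5", "2", "0", "-3", "0", "0", "1", "0"]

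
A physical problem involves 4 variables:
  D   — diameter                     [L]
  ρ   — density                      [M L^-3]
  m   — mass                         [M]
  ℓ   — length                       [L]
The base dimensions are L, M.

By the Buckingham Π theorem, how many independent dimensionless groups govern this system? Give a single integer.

Write exponents as rows L,M / cols D,ρ,m,ℓ:
  L: [ 1 -3  0  1]
  M: [ 0  1  1  0]
RREF → pivots at {D,ρ} ⇒ r = 2
Π count = n − r = 4 − 2 = 2

2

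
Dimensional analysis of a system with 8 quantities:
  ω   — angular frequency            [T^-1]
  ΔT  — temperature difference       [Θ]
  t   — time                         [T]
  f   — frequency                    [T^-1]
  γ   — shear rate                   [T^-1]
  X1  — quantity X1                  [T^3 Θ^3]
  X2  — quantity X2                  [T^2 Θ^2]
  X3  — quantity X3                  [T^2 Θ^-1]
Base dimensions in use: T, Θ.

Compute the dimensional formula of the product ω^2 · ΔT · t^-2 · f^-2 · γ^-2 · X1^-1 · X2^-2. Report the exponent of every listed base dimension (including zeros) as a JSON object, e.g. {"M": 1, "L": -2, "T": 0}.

{"T": -7, "Θ": -6}

Exponent matrix [T,Θ] × [ω,ΔT,t,f,γ,X1,X2,X3]:
  T: [-1  0  1 -1 -1  3  2  2]
  Θ: [ 0  1  0  0  0  3  2 -1]
  [T]: (2)·-1+(1)·0+(-2)·1+(-2)·-1+(-2)·-1+(-1)·3+(-2)·2 = -7
  [Θ]: (2)·0+(1)·1+(-2)·0+(-2)·0+(-2)·0+(-1)·3+(-2)·2 = -6
⇒ T^-7 Θ^-6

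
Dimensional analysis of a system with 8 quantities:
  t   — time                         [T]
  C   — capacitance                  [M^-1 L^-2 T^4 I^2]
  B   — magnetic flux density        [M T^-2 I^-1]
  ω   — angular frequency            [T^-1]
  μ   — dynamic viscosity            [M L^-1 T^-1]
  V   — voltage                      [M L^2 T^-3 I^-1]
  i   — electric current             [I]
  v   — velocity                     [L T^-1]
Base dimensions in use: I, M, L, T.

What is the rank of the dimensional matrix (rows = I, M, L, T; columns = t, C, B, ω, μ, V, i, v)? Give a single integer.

4

Write exponents as rows I,M,L,T / cols t,C,B,ω,μ,V,i,v:
  I: [ 0  2 -1  0  0 -1  1  0]
  M: [ 0 -1  1  0  1  1  0  0]
  L: [ 0 -2  0  0 -1  2  0  1]
  T: [ 1  4 -2 -1 -1 -3  0 -1]
RREF → pivots at {t,C,B,μ} ⇒ r = 4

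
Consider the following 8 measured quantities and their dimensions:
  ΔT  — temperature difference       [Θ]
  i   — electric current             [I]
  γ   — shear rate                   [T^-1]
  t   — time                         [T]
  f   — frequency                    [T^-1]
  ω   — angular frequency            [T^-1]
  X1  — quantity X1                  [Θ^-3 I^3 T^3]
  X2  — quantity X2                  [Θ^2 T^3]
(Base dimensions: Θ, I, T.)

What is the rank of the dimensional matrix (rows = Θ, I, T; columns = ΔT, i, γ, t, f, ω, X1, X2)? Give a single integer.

3

Exponent matrix [Θ,I,T] × [ΔT,i,γ,t,f,ω,X1,X2]:
  Θ: [ 1  0  0  0  0  0 -3  2]
  I: [ 0  1  0  0  0  0  3  0]
  T: [ 0  0 -1  1 -1 -1  3  3]
Echelon form has 3 nonzero rows (pivots: ΔT,i,γ)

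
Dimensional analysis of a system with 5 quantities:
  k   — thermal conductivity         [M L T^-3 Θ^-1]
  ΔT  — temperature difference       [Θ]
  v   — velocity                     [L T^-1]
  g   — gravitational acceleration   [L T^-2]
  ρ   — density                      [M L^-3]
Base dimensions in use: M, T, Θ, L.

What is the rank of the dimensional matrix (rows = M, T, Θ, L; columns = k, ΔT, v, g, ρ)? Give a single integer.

4

Exponent matrix [M,T,Θ,L] × [k,ΔT,v,g,ρ]:
  M: [ 1  0  0  0  1]
  T: [-3  0 -1 -2  0]
  Θ: [-1  1  0  0  0]
  L: [ 1  0  1  1 -3]
Echelon form has 4 nonzero rows (pivots: k,ΔT,v,g)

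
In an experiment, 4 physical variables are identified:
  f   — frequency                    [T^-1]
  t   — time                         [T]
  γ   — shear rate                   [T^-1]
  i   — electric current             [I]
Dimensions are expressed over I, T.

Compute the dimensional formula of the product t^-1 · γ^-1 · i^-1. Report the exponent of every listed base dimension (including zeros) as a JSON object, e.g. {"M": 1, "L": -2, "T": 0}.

{"I": -1, "T": 0}

Write exponents as rows I,T / cols f,t,γ,i:
  I: [ 0  0  0  1]
  T: [-1  1 -1  0]
  [I]: (-1)·0+(-1)·0+(-1)·1 = -1
  [T]: (-1)·1+(-1)·-1+(-1)·0 = 0
⇒ I^-1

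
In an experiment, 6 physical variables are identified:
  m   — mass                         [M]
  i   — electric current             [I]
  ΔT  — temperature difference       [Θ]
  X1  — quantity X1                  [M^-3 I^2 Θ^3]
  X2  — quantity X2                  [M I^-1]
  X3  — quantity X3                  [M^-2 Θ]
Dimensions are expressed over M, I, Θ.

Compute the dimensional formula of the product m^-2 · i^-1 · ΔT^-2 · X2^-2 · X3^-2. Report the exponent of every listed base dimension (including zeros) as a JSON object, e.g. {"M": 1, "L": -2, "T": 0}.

Dimensional matrix (M×I×Θ by m×i×ΔT×X1×X2×X3):
  M: [ 1  0  0 -3  1 -2]
  I: [ 0  1  0  2 -1  0]
  Θ: [ 0  0  1  3  0  1]
  [M]: (-2)·1+(-1)·0+(-2)·0+(-2)·1+(-2)·-2 = 0
  [I]: (-2)·0+(-1)·1+(-2)·0+(-2)·-1+(-2)·0 = 1
  [Θ]: (-2)·0+(-1)·0+(-2)·1+(-2)·0+(-2)·1 = -4
⇒ I Θ^-4

{"M": 0, "I": 1, "Θ": -4}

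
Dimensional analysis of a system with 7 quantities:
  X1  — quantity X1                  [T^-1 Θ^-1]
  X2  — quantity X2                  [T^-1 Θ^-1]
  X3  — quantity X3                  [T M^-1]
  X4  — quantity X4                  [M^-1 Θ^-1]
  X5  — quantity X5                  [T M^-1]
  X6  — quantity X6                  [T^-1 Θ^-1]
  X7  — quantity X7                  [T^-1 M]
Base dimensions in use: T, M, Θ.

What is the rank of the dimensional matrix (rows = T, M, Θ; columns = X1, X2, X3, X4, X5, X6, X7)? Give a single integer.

2

Write exponents as rows T,M,Θ / cols X1,X2,X3,X4,X5,X6,X7:
  T: [-1 -1  1  0  1 -1 -1]
  M: [ 0  0 -1 -1 -1  0  1]
  Θ: [-1 -1  0 -1  0 -1  0]
Row reduction gives pivot columns X1,X3; rank = 2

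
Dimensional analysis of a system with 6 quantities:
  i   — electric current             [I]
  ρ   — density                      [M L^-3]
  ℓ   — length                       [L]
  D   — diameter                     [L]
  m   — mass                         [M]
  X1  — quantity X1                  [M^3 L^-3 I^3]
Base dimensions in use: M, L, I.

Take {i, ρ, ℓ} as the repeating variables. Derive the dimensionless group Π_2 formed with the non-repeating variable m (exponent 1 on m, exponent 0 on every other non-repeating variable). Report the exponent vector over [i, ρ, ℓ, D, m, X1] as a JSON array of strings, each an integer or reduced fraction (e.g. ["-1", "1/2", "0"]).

Dimensional matrix (M×L×I by i×ρ×ℓ×D×m×X1):
  M: [ 0  1  0  0  1  3]
  L: [ 0 -3  1  1  0 -3]
  I: [ 1  0  0  0  0  3]
RREF → pivots at {i,ρ,ℓ} ⇒ r = 3
Pivot set = {i,ρ,ℓ}, free = {D,m,X1}
RREF:
  r0: [   1    0    0    0    0    3]
  r1: [   0    1    0    0    1    3]
  r2: [   0    0    1    1    3    6]
Fix exponent of m at 1, D at 0, X1 at 0; solve each RREF row for its pivot's exponent:
  r0: exp(i) + (0)·1 = 0 ⇒ exp(i) = 0
  r1: exp(ρ) + (1)·1 = 0 ⇒ exp(ρ) = -1
  r2: exp(ℓ) + (3)·1 = 0 ⇒ exp(ℓ) = -3
Π_2 = ρ^-1 · ℓ^-3 · m

["0", "-1", "-3", "0", "1", "0"]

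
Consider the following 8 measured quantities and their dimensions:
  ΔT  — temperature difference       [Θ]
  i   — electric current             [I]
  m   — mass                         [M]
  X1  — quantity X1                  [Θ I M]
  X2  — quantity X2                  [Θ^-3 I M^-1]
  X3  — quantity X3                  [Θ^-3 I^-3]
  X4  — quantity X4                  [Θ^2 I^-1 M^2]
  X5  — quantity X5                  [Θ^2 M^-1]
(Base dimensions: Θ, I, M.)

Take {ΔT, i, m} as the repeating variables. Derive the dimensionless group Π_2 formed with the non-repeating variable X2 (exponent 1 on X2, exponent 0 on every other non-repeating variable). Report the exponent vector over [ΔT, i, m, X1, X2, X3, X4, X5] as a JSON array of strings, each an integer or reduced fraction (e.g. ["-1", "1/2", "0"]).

Dimensional matrix (Θ×I×M by ΔT×i×m×X1×X2×X3×X4×X5):
  Θ: [ 1  0  0  1 -3 -3  2  2]
  I: [ 0  1  0  1  1 -3 -1  0]
  M: [ 0  0  1  1 -1  0  2 -1]
RREF → pivots at {ΔT,i,m} ⇒ r = 3
Pivot set = {ΔT,i,m}, free = {X1,X2,X3,X4,X5}
RREF:
  r0: [   1    0    0    1   -3   -3    2    2]
  r1: [   0    1    0    1    1   -3   -1    0]
  r2: [   0    0    1    1   -1    0    2   -1]
Fix exponent of X2 at 1, X1 at 0, X3 at 0, X4 at 0, X5 at 0; solve each RREF row for its pivot's exponent:
  r0: exp(ΔT) + (-3)·1 = 0 ⇒ exp(ΔT) = 3
  r1: exp(i) + (1)·1 = 0 ⇒ exp(i) = -1
  r2: exp(m) + (-1)·1 = 0 ⇒ exp(m) = 1
Π_2 = ΔT^3 · i^-1 · m · X2

["3", "-1", "1", "0", "1", "0", "0", "0"]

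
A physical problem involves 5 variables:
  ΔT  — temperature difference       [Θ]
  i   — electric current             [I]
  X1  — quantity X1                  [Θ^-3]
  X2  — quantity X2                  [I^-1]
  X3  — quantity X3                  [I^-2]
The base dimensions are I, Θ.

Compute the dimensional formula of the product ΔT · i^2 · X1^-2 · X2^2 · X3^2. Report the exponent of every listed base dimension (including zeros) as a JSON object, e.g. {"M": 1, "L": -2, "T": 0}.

Exponent matrix [I,Θ] × [ΔT,i,X1,X2,X3]:
  I: [ 0  1  0 -1 -2]
  Θ: [ 1  0 -3  0  0]
  [I]: (1)·0+(2)·1+(-2)·0+(2)·-1+(2)·-2 = -4
  [Θ]: (1)·1+(2)·0+(-2)·-3+(2)·0+(2)·0 = 7
⇒ I^-4 Θ^7

{"I": -4, "Θ": 7}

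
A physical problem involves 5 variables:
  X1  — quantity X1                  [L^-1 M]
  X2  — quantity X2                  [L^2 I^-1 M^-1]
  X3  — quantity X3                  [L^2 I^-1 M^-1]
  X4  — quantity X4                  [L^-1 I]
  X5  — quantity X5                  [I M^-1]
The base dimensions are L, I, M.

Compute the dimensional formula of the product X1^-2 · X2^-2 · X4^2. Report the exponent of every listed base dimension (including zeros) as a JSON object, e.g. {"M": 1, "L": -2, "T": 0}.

Dimensional matrix (L×I×M by X1×X2×X3×X4×X5):
  L: [-1  2  2 -1  0]
  I: [ 0 -1 -1  1  1]
  M: [ 1 -1 -1  0 -1]
  [L]: (-2)·-1+(-2)·2+(2)·-1 = -4
  [I]: (-2)·0+(-2)·-1+(2)·1 = 4
  [M]: (-2)·1+(-2)·-1+(2)·0 = 0
⇒ L^-4 I^4

{"L": -4, "I": 4, "M": 0}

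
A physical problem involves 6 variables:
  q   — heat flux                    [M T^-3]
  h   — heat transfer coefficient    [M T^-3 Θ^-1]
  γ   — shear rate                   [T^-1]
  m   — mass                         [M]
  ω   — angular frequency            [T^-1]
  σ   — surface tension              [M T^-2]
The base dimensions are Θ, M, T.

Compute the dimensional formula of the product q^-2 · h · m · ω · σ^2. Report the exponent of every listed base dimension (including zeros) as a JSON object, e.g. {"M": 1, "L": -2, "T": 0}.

{"Θ": -1, "M": 2, "T": -2}

Exponent matrix [Θ,M,T] × [q,h,γ,m,ω,σ]:
  Θ: [ 0 -1  0  0  0  0]
  M: [ 1  1  0  1  0  1]
  T: [-3 -3 -1  0 -1 -2]
  [Θ]: (-2)·0+(1)·-1+(1)·0+(1)·0+(2)·0 = -1
  [M]: (-2)·1+(1)·1+(1)·1+(1)·0+(2)·1 = 2
  [T]: (-2)·-3+(1)·-3+(1)·0+(1)·-1+(2)·-2 = -2
⇒ Θ^-1 M^2 T^-2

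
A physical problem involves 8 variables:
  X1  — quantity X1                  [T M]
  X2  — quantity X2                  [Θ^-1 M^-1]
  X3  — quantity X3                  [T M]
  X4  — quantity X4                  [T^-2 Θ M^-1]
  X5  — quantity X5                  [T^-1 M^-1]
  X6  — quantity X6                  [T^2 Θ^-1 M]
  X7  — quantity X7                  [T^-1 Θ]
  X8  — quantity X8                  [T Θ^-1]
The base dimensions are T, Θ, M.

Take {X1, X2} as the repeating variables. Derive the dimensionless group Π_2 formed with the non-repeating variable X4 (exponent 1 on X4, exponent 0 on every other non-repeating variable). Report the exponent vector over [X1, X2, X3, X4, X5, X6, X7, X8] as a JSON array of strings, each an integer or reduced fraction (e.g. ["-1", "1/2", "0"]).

["2", "1", "0", "1", "0", "0", "0", "0"]

Exponent matrix [T,Θ,M] × [X1,X2,X3,X4,X5,X6,X7,X8]:
  T: [ 1  0  1 -2 -1  2 -1  1]
  Θ: [ 0 -1  0  1  0 -1  1 -1]
  M: [ 1 -1  1 -1 -1  1  0  0]
Echelon form has 2 nonzero rows (pivots: X1,X2)
Pivot set = {X1,X2}, free = {X3,X4,X5,X6,X7,X8}
RREF:
  r0: [   1    0    1   -2   -1    2   -1    1]
  r1: [   0    1    0   -1    0    1   -1    1]
  r2: [   0    0    0    0    0    0    0    0]
Fix exponent of X4 at 1, X3 at 0, X5 at 0, X6 at 0, X7 at 0, X8 at 0; solve each RREF row for its pivot's exponent:
  r0: exp(X1) + (-2)·1 = 0 ⇒ exp(X1) = 2
  r1: exp(X2) + (-1)·1 = 0 ⇒ exp(X2) = 1
Π_2 = X1^2 · X2 · X4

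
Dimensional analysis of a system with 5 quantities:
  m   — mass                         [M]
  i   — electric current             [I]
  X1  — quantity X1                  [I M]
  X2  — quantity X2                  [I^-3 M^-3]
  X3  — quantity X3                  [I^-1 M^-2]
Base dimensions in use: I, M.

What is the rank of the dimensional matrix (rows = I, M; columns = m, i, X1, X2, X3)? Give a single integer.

Exponent matrix [I,M] × [m,i,X1,X2,X3]:
  I: [ 0  1  1 -3 -1]
  M: [ 1  0  1 -3 -2]
Row reduction gives pivot columns m,i; rank = 2

2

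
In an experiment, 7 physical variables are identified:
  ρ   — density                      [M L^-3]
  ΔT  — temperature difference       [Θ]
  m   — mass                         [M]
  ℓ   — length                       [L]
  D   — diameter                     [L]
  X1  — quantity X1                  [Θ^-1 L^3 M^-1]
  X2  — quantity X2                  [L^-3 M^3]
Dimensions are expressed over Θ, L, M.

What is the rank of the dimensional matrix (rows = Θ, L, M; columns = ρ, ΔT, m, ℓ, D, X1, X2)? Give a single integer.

Exponent matrix [Θ,L,M] × [ρ,ΔT,m,ℓ,D,X1,X2]:
  Θ: [ 0  1  0  0  0 -1  0]
  L: [-3  0  0  1  1  3 -3]
  M: [ 1  0  1  0  0 -1  3]
RREF → pivots at {ρ,ΔT,m} ⇒ r = 3

3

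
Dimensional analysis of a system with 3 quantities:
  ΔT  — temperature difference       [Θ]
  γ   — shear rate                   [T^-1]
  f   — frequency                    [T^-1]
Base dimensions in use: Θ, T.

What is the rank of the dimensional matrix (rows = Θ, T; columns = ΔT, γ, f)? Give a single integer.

2

Exponent matrix [Θ,T] × [ΔT,γ,f]:
  Θ: [ 1  0  0]
  T: [ 0 -1 -1]
Row reduction gives pivot columns ΔT,γ; rank = 2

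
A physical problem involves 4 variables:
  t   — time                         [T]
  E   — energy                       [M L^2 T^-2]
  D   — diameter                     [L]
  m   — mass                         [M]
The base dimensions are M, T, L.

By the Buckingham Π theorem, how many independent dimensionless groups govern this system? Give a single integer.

Write exponents as rows M,T,L / cols t,E,D,m:
  M: [ 0  1  0  1]
  T: [ 1 -2  0  0]
  L: [ 0  2  1  0]
Row reduction gives pivot columns t,E,D; rank = 3
4 vars − rank 3 = 1 Π group

1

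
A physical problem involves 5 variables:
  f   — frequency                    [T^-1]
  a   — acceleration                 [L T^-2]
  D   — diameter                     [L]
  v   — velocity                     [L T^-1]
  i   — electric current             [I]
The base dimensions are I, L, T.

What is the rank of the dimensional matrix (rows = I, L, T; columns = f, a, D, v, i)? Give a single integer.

3

Dimensional matrix (I×L×T by f×a×D×v×i):
  I: [ 0  0  0  0  1]
  L: [ 0  1  1  1  0]
  T: [-1 -2  0 -1  0]
Row reduction gives pivot columns f,a,i; rank = 3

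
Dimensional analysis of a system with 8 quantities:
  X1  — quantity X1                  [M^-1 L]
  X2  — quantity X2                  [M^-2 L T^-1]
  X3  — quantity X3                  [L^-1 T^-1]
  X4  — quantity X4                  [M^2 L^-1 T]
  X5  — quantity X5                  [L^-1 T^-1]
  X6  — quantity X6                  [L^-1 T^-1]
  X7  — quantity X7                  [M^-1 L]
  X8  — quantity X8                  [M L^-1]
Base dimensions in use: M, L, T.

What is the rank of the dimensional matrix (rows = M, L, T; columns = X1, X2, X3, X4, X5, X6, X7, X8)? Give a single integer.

2

Exponent matrix [M,L,T] × [X1,X2,X3,X4,X5,X6,X7,X8]:
  M: [-1 -2  0  2  0  0 -1  1]
  L: [ 1  1 -1 -1 -1 -1  1 -1]
  T: [ 0 -1 -1  1 -1 -1  0  0]
RREF → pivots at {X1,X2} ⇒ r = 2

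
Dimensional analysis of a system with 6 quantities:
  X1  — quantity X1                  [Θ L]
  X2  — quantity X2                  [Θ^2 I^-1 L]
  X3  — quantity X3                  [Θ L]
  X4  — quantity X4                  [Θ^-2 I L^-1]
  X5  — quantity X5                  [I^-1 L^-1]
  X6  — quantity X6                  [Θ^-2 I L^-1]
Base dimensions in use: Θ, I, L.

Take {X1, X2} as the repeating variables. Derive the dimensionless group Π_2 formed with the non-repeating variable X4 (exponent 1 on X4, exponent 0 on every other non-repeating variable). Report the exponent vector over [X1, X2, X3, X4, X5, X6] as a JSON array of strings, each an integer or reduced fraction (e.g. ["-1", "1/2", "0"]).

Dimensional matrix (Θ×I×L by X1×X2×X3×X4×X5×X6):
  Θ: [ 1  2  1 -2  0 -2]
  I: [ 0 -1  0  1 -1  1]
  L: [ 1  1  1 -1 -1 -1]
Echelon form has 2 nonzero rows (pivots: X1,X2)
Repeat: X1,X2; free: X3,X4,X5,X6
RREF:
  r0: [   1    0    1    0   -2    0]
  r1: [   0    1    0   -1    1   -1]
  r2: [   0    0    0    0    0    0]
Fix exponent of X4 at 1, X3 at 0, X5 at 0, X6 at 0; solve each RREF row for its pivot's exponent:
  r0: exp(X1) + (0)·1 = 0 ⇒ exp(X1) = 0
  r1: exp(X2) + (-1)·1 = 0 ⇒ exp(X2) = 1
Π_2 = X2 · X4

["0", "1", "0", "1", "0", "0"]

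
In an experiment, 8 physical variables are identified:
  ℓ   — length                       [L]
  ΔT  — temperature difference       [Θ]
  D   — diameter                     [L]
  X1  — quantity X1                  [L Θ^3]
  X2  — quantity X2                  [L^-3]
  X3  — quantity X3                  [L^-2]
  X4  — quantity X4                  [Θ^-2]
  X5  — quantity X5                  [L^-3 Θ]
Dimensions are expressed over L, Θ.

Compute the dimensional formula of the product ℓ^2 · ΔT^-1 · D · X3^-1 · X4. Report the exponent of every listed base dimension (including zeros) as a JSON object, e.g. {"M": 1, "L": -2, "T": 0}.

{"L": 5, "Θ": -3}

Exponent matrix [L,Θ] × [ℓ,ΔT,D,X1,X2,X3,X4,X5]:
  L: [ 1  0  1  1 -3 -2  0 -3]
  Θ: [ 0  1  0  3  0  0 -2  1]
  [L]: (2)·1+(-1)·0+(1)·1+(-1)·-2+(1)·0 = 5
  [Θ]: (2)·0+(-1)·1+(1)·0+(-1)·0+(1)·-2 = -3
⇒ L^5 Θ^-3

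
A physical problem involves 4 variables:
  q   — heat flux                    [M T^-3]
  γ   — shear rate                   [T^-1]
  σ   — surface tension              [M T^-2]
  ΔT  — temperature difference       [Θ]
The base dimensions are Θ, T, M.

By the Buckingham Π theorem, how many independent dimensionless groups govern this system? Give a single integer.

Dimensional matrix (Θ×T×M by q×γ×σ×ΔT):
  Θ: [ 0  0  0  1]
  T: [-3 -1 -2  0]
  M: [ 1  0  1  0]
Echelon form has 3 nonzero rows (pivots: q,γ,ΔT)
Π count = n − r = 4 − 3 = 1

1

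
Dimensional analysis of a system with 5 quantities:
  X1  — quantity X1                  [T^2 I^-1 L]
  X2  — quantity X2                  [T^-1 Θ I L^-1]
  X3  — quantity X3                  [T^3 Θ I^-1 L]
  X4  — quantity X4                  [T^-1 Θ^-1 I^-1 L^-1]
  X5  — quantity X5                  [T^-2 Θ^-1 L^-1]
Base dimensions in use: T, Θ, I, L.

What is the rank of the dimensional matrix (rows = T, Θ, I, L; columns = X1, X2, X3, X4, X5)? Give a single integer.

Dimensional matrix (T×Θ×I×L by X1×X2×X3×X4×X5):
  T: [ 2 -1  3 -1 -2]
  Θ: [ 0  1  1 -1 -1]
  I: [-1  1 -1 -1  0]
  L: [ 1 -1  1 -1 -1]
Echelon form has 3 nonzero rows (pivots: X1,X2,X4)

3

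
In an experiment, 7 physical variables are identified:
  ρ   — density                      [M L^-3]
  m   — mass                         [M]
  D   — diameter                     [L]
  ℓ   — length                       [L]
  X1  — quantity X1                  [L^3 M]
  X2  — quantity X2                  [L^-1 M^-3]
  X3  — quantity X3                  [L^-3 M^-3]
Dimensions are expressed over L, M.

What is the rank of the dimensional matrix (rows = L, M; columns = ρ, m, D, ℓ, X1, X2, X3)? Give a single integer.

2

Write exponents as rows L,M / cols ρ,m,D,ℓ,X1,X2,X3:
  L: [-3  0  1  1  3 -1 -3]
  M: [ 1  1  0  0  1 -3 -3]
Row reduction gives pivot columns ρ,m; rank = 2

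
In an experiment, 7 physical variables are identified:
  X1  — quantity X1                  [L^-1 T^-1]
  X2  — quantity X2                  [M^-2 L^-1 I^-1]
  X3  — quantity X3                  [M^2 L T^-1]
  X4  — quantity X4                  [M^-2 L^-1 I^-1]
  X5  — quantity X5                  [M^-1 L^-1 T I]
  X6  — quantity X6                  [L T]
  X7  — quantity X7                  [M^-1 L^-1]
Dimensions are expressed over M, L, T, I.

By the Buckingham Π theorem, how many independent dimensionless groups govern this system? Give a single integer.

4

Dimensional matrix (M×L×T×I by X1×X2×X3×X4×X5×X6×X7):
  M: [ 0 -2  2 -2 -1  0 -1]
  L: [-1 -1  1 -1 -1  1 -1]
  T: [-1  0 -1  0  1  1  0]
  I: [ 0 -1  0 -1  1  0  0]
Echelon form has 3 nonzero rows (pivots: X1,X2,X3)
7 vars − rank 3 = 4 Π groups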